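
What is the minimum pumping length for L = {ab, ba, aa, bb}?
p = 3

For a finite language L, the pumping lemma holds vacuously if p > max|s| for s ∈ L.

The longest string in L = {ab, ba, aa, bb} has length 2.
If p = 3, then no string s ∈ L has |s| ≥ p, so the condition is vacuously true.

The minimum pumping length is p = 3.

Why no smaller p works: for any p ≤ 2, the longest string s ∈ L has |s| = 2 ≥ p, so it would
have to be pumpable; but pumping up (i = 2, 3, ...) produces ever longer strings, which cannot all lie in the
finite language L. So the pumping property fails for every p ≤ 2.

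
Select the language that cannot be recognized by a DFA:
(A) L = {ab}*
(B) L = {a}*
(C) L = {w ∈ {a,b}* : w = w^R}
(C) {w ∈ {a,b}* : w = w^R}

(C) L = {w ∈ {a,b}* : w = w^R} is NOT regular.

The pumping lemma can be used to prove this:
After pumping, the string is no longer symmetric

The other languages are regular because they can be recognized by finite automata.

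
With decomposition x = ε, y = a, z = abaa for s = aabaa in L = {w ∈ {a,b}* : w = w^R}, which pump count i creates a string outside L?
i = 0

xy⁰z = ε · ε · abaa = abaa; abaa reversed is aaba ≠ abaa, so it is not a palindrome and is not in L.
(Other choices also work, e.g. i = 2, 3; only i = 1 is guaranteed to stay in L since xy¹z = s.)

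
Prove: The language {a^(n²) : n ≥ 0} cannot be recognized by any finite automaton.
Assume for contradiction that L is regular, and let p ≥ 1 be the pumping length given by the pumping lemma.
Choose s = a^(p²). Then s ∈ L and |s| = p² ≥ p.
By the pumping lemma, s = xyz for some x, y, z with |xy| ≤ p, |y| ≥ 1, and xy^i z ∈ L for every i ≥ 0.
Here y = a^k for some k with 1 ≤ k ≤ |xy| ≤ p.

Take i = 2: |xy²z| = p² + k.
Now p² < p² + k ≤ p² + p < p² + 2p + 1 = (p + 1)².
So |xy²z| lies strictly between the consecutive squares p² and (p + 1)², hence is not a perfect square, and xy²z ∉ L.

This contradicts the pumping lemma, which requires xy^i z ∈ L for all i ≥ 0.
Hence L = {a^(n²) : n ≥ 0} is not regular. ∎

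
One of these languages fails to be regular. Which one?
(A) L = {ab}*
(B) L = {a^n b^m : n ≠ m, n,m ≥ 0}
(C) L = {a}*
(B) {a^n b^m : n ≠ m, n,m ≥ 0}

(B) L = {a^n b^m : n ≠ m, n,m ≥ 0} is NOT regular.

The pumping lemma can be used to prove this:
After pumping a's, we can make n = m

The other languages are regular because they can be recognized by finite automata.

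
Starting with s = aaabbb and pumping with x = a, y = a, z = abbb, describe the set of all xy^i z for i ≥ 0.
{xy^i z : i ≥ 0} = {a^(2+i) b^3 : i ≥ 0} = {aabbb, aaabbb, aaaabbb, ...}

With x = a, y = a, z = abbb: Starting with aaabbb and pumping the second 'a', we get strings with 2+i a's followed by 3 b's for i = 0, 1, 2, ...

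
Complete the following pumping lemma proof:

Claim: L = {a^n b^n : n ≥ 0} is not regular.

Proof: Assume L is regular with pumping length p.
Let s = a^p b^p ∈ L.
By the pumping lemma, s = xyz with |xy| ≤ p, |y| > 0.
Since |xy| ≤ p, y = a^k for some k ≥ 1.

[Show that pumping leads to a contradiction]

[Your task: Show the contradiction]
Consider xy²z = a^(p+k) b^p.

Since k ≥ 1, we have p + k > p.
So xy²z has more a's than b's: (p+k) a's vs p b's.
This means xy²z ∉ L because a^n b^n requires equal counts.

This contradicts the pumping lemma which states xy²z ∈ L.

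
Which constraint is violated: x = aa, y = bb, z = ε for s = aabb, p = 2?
Violated: |xy| ≤ p

The decomposition x = aa, y = bb, z = ε for s = aabb with p = 2
violates the constraint: |xy| ≤ p

|xy| = |aabb| = 4 > 2 = p. The decomposition puts too many characters in xy.

Pumping lemma constraints:
1. xyz = s (decomposition is valid)
2. |xy| ≤ p
3. |y| > 0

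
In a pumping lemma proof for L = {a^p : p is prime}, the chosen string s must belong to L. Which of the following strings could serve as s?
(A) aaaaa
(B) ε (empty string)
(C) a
(A) aaaaa

The pumping lemma is applied to a string s that lies in L, so first check membership of each option:
- (A) aaaaa has length 5, which is prime, so it is in L ✓
- (B) ε has length 0, which is not prime, so it is not in L ✗
- (C) a has length 1, which is not prime, so it is not in L ✗

Only (A) aaaaa is in L, so it is the only candidate that could play the role of s.
(In a complete proof one picks s in terms of the pumping length p so that |s| ≥ p is guaranteed; a fixed string like aaaaa illustrates the shape of such an s.)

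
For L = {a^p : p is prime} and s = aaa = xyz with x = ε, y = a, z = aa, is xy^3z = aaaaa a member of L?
Yes

xy³z = ε · aaa · aa = aaaaa.
aaaaa has length 5, which is prime, so it is in L.
(A single pumped string landing in L is not a contradiction by itself; a non-regularity proof needs some i for which xy^i z ∉ L, for every admissible decomposition.)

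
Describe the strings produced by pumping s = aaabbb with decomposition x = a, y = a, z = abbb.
{xy^i z : i ≥ 0} = {a^(2+i) b^3 : i ≥ 0} = {aabbb, aaabbb, aaaabbb, ...}

With x = a, y = a, z = abbb: Starting with aaabbb and pumping the second 'a', we get strings with 2+i a's followed by 3 b's for i = 0, 1, 2, ...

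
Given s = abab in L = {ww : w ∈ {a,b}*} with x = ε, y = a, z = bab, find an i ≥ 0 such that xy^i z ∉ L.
i = 0

xy⁰z = ε · ε · bab = bab; bab has odd length 3, so it cannot be written as ww and is not in L.
(Other choices also work, e.g. i = 2, 3; only i = 1 is guaranteed to stay in L since xy¹z = s.)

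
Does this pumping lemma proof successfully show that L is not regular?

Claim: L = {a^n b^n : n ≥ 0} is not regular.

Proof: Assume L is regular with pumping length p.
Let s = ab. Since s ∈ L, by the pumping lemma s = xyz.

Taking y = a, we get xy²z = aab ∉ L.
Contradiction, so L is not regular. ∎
The proof is INCORRECT.

Error: The string s = ab may be shorter than p.
The pumping lemma only applies to strings with |s| ≥ p, and p is not under our control.
We must choose s in terms of p, e.g. s = a^p b^p, to ensure |s| ≥ p.
(The proof also fixes one particular y; a valid argument must handle every decomposition with |xy| ≤ p and |y| ≥ 1 — for s = a^p b^p this forces y = a^k, and then xy²z = a^(p+k) b^p ∉ L.)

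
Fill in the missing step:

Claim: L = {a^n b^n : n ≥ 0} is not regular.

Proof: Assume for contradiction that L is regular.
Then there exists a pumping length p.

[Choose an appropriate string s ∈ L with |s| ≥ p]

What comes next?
s = a^p b^p

This string is in L (has equal a's and b's) and has length 2p ≥ p.
Any decomposition xyz with |xy| ≤ p means y consists only of a's,
so pumping will unbalance the counts.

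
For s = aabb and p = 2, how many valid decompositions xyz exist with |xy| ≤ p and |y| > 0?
3

For s = 'aabb' with pumping length p = 2:

Constraints: |xy| ≤ 2, |y| > 0

Valid decompositions (|xy| ≤ p, |y| ≥ 1):
  • x='', y='a', z='abb'
  • x='a', y='a', z='bb'
  • x='', y='aa', z='bb'

Total count: 3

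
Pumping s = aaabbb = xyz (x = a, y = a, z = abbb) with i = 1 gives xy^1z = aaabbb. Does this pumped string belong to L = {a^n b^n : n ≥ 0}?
Yes

xy¹z = a · a · abbb = aaabbb.
aaabbb = a^3 b^3 has equal counts (3 = 3), so it is in L.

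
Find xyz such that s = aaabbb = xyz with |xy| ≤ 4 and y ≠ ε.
x = 'aa', y = 'a', z = 'bbb'

For s = aaabbb and p = 4, one valid decomposition is:
- x = 'aa' (length 2)
- y = 'a' (length 1)
- z = 'bbb' (length 3)

Verification:
- xyz = 'aa' + 'a' + 'bbb' = aaabbb ✓
- |xy| = 3 ≤ 4 ✓
- |y| = 1 > 0 ✓

All pumping lemma constraints are satisfied.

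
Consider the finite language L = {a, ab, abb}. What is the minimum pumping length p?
p = 4

For a finite language L, the pumping lemma holds vacuously if p > max|s| for s ∈ L.

The longest string in L = {a, ab, abb} has length 3.
If p = 4, then no string s ∈ L has |s| ≥ p, so the condition is vacuously true.

The minimum pumping length is p = 4.

Why no smaller p works: for any p ≤ 3, the longest string s ∈ L has |s| = 3 ≥ p, so it would
have to be pumpable; but pumping up (i = 2, 3, ...) produces ever longer strings, which cannot all lie in the
finite language L. So the pumping property fails for every p ≤ 3.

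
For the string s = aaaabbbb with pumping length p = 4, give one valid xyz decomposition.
x = 'aa', y = 'aa', z = 'bbbb'

For s = aaaabbbb and p = 4, one valid decomposition is:
- x = 'aa' (length 2)
- y = 'aa' (length 2)
- z = 'bbbb' (length 4)

Verification:
- xyz = 'aa' + 'aa' + 'bbbb' = aaaabbbb ✓
- |xy| = 4 ≤ 4 ✓
- |y| = 2 > 0 ✓

All pumping lemma constraints are satisfied.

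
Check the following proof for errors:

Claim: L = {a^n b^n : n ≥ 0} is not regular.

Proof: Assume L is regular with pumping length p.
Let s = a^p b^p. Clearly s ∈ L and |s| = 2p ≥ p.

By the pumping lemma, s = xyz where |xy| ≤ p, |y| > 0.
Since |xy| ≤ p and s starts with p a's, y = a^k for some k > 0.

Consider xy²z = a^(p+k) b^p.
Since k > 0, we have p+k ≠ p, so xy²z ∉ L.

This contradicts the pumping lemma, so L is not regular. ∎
The proof is correct.

This proof is valid because:
1. The string s = a^p b^p is correctly in L
2. The decomposition analysis is correct: y must consist only of a's
3. The contradiction is valid: pumping increases a's but not b's
4. The conclusion follows logically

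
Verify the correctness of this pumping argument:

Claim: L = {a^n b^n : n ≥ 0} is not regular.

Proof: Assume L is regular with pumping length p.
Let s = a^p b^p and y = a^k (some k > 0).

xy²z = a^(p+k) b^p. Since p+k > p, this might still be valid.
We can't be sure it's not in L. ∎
The proof is INCORRECT.

Error: The conclusion is wrong.
xy²z = a^(p+k) b^p is definitely NOT in L because the number of a's (p+k) ≠ number of b's (p).
The proof incorrectly doubts what is actually a valid contradiction.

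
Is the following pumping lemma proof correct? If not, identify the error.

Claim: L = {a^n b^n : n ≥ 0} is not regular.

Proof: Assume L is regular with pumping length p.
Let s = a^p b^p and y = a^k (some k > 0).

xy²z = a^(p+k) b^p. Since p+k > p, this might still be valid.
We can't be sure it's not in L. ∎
The proof is INCORRECT.

Error: The conclusion is wrong.
xy²z = a^(p+k) b^p is definitely NOT in L because the number of a's (p+k) ≠ number of b's (p).
The proof incorrectly doubts what is actually a valid contradiction.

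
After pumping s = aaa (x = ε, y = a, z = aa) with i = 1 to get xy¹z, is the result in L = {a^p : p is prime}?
Yes

xy¹z = ε · a · aa = aaa.
aaa has length 3, which is prime, so it is in L.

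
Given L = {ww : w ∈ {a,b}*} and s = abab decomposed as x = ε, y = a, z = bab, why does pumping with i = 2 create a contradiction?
xy²z = aabab ∉ L

Pumping with i = 2 replaces y = a by y² = aa:
- Original: s = xyz = abab; abab splits into halves ab · ab, which are equal, so it is in L (w = ab)
- Pumped: xy²z = ε · aa · bab = aabab
- aabab has odd length 5, so it cannot be written as ww and is not in L

The pumping lemma would require xy²z ∈ L, so this decomposition yields a contradiction.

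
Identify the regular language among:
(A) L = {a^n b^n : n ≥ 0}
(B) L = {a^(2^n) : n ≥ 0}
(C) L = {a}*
(C) {a}*

(C) L = {a}* is regular.

This can be recognized by a finite automaton (DFA/NFA).
Regular expressions like {a}* define regular languages.

The other choices are not regular:
- {a^(2^n) : n ≥ 0}: After pumping, length is no longer a power of 2
- {a^n b^n : n ≥ 0}: After pumping, the number of a's and b's become unequal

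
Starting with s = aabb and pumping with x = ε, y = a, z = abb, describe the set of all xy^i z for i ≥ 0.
{xy^i z : i ≥ 0} = {a^(i+1) b^2 : i ≥ 0} = {abb, aabb, aaabb, ...}

With x = ε, y = a, z = abb: Starting with aabb and pumping the first 'a' (z = abb keeps the second 'a'), we get strings with i+1 a's followed by 2 b's for i = 0, 1, 2, ...; note bb is not produced because z always contributes one a.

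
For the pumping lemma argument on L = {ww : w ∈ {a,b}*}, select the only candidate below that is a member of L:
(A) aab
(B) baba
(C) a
(B) baba

The pumping lemma is applied to a string s that lies in L, so first check membership of each option:
- (A) aab has odd length 3, so it cannot be written as ww and is not in L ✗
- (B) baba splits into halves ba · ba, which are equal, so it is in L (w = ba) ✓
- (C) a has odd length 1, so it cannot be written as ww and is not in L ✗

Only (B) baba is in L, so it is the only candidate that could play the role of s.
(In a complete proof one picks s in terms of the pumping length p so that |s| ≥ p is guaranteed; a fixed string like baba illustrates the shape of such an s.)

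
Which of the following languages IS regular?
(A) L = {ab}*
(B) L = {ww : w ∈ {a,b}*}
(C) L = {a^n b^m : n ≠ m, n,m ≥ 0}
(A) {ab}*

(A) L = {ab}* is regular.

This can be recognized by a finite automaton (DFA/NFA).
Regular expressions like {ab}* define regular languages.

The other choices are not regular:
- {ww : w ∈ {a,b}*}: After pumping, the two halves no longer match
- {a^n b^m : n ≠ m, n,m ≥ 0}: After pumping a's, we can make n = m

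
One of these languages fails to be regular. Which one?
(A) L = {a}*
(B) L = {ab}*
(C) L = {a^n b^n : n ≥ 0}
(C) {a^n b^n : n ≥ 0}

(C) L = {a^n b^n : n ≥ 0} is NOT regular.

The pumping lemma can be used to prove this:
After pumping, the number of a's and b's become unequal

The other languages are regular because they can be recognized by finite automata.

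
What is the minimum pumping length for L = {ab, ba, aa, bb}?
p = 3

For a finite language L, the pumping lemma holds vacuously if p > max|s| for s ∈ L.

The longest string in L = {ab, ba, aa, bb} has length 2.
If p = 3, then no string s ∈ L has |s| ≥ p, so the condition is vacuously true.

The minimum pumping length is p = 3.

Why no smaller p works: for any p ≤ 2, the longest string s ∈ L has |s| = 2 ≥ p, so it would
have to be pumpable; but pumping up (i = 2, 3, ...) produces ever longer strings, which cannot all lie in the
finite language L. So the pumping property fails for every p ≤ 2.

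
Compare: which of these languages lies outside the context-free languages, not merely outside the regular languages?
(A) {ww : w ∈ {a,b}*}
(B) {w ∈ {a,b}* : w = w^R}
(A) {ww : w ∈ {a,b}*}

(A) {ww : w ∈ {a,b}*} requires the CFL pumping lemma.

- {w ∈ {a,b}* : w = w^R} is context-free (but not regular)
  • Can be shown non-regular with the regular pumping lemma
  • After pumping, the string is no longer symmetric

- {ww : w ∈ {a,b}*} is NOT context-free
  • Requires the CFL pumping lemma to prove
  • Even a PDA cannot compare two arbitrary halves symbol by symbol; CFL pumping on a^p b^p a^p b^p fails

The CFL pumping lemma is "stronger" in that it can prove non-membership
in the larger class of context-free languages.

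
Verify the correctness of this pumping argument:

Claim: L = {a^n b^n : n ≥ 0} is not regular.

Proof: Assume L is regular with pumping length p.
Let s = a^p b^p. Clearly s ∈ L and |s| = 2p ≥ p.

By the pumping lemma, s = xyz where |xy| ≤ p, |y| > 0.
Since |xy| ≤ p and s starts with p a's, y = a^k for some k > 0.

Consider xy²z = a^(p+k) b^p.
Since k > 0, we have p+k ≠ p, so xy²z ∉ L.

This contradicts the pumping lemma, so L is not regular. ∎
The proof is correct.

This proof is valid because:
1. The string s = a^p b^p is correctly in L
2. The decomposition analysis is correct: y must consist only of a's
3. The contradiction is valid: pumping increases a's but not b's
4. The conclusion follows logically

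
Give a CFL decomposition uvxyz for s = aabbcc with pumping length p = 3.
u='aa', v='b', x='b', y='c', z='c'

For s = aabbcc with pumping length p = 3:

One valid decomposition:
- u = 'aa'
- v = 'b'
- x = 'b'
- y = 'c'
- z = 'c'

Verification:
- uvxyz = 'aa' + 'b' + 'b' + 'c' + 'c' = aabbcc ✓
- |vxy| = |'bbc'| = 3 ≤ 3 ✓
- |vy| = |'bc'| = 2 > 0 ✓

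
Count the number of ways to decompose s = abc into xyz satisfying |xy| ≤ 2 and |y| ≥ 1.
3

For s = 'abc' with pumping length p = 2:

Constraints: |xy| ≤ 2, |y| > 0

Valid decompositions (|xy| ≤ p, |y| ≥ 1):
  • x='', y='a', z='bc'
  • x='a', y='b', z='c'
  • x='', y='ab', z='c'

Total count: 3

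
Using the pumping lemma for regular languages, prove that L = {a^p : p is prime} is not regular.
Assume for contradiction that L is regular, and let p ≥ 1 be the pumping length given by the pumping lemma.
Choose a prime q with q ≥ p (one exists because there are infinitely many primes) and let s = a^q. Then s ∈ L and |s| = q ≥ p.
By the pumping lemma, s = xyz for some x, y, z with |xy| ≤ p, |y| ≥ 1, and xy^i z ∈ L for every i ≥ 0.
Here y = a^k for some k with 1 ≤ k ≤ p, and xy^i z = a^(q + (i − 1)k) for every i ≥ 0.

Take i = q + 1: |xy^(q+1) z| = q + qk = q(k + 1).
Both factors satisfy q ≥ 2 and k + 1 ≥ 2, so q(k + 1) is composite, and xy^(q+1) z ∉ L.

This contradicts the pumping lemma, which requires xy^i z ∈ L for all i ≥ 0.
Hence L = {a^p : p is prime} is not regular. ∎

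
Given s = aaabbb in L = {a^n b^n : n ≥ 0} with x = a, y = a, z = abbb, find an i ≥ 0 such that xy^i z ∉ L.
i = 2

xy²z = a · aa · abbb = aaaabbb; aaaabbb has 4 a's and 3 b's; 4 ≠ 3, so it is not in L.
(Other choices also work, e.g. i = 0, 3; only i = 1 is guaranteed to stay in L since xy¹z = s.)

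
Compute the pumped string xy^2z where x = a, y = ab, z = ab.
aababab

Given x = 'a', y = 'ab', z = 'ab' and i = 2:

xy^2z = x + y·y·...·y (2 times) + z
       = 'a' + 'ab'^2 + 'ab'
       = 'a' + 'abab' + 'ab'
       = 'aababab'

The pumped string is 'aababab' with length 7.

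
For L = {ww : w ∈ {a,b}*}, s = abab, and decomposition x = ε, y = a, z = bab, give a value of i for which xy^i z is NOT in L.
i = 0

xy⁰z = ε · ε · bab = bab; bab has odd length 3, so it cannot be written as ww and is not in L.
(Other choices also work, e.g. i = 2, 3; only i = 1 is guaranteed to stay in L since xy¹z = s.)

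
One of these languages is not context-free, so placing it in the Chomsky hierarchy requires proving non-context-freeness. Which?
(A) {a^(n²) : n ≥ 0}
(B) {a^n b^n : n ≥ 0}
(A) {a^(n²) : n ≥ 0}

(A) {a^(n²) : n ≥ 0} requires the CFL pumping lemma.

- {a^n b^n : n ≥ 0} is context-free (but not regular)
  • Can be shown non-regular with the regular pumping lemma
  • After pumping, the number of a's and b's become unequal

- {a^(n²) : n ≥ 0} is NOT context-free
  • Requires the CFL pumping lemma to prove
  • Gaps between squares grow unboundedly

The CFL pumping lemma is "stronger" in that it can prove non-membership
in the larger class of context-free languages.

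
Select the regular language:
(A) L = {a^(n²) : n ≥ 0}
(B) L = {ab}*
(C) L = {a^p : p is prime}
(B) {ab}*

(B) L = {ab}* is regular.

This can be recognized by a finite automaton (DFA/NFA).
Regular expressions like {ab}* define regular languages.

The other choices are not regular:
- {a^(n²) : n ≥ 0}: After pumping, length is no longer a perfect square
- {a^p : p is prime}: After pumping, the length becomes composite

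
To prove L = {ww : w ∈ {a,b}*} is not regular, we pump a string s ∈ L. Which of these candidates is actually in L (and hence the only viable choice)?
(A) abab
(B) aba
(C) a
(A) abab

The pumping lemma is applied to a string s that lies in L, so first check membership of each option:
- (A) abab splits into halves ab · ab, which are equal, so it is in L (w = ab) ✓
- (B) aba has odd length 3, so it cannot be written as ww and is not in L ✗
- (C) a has odd length 1, so it cannot be written as ww and is not in L ✗

Only (A) abab is in L, so it is the only candidate that could play the role of s.
(In a complete proof one picks s in terms of the pumping length p so that |s| ≥ p is guaranteed; a fixed string like abab illustrates the shape of such an s.)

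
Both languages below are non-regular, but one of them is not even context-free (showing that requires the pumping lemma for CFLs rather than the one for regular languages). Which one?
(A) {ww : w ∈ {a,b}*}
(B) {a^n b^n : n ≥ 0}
(A) {ww : w ∈ {a,b}*}

(A) {ww : w ∈ {a,b}*} requires the CFL pumping lemma.

- {a^n b^n : n ≥ 0} is context-free (but not regular)
  • Can be shown non-regular with the regular pumping lemma
  • After pumping, the number of a's and b's become unequal

- {ww : w ∈ {a,b}*} is NOT context-free
  • Requires the CFL pumping lemma to prove
  • Even a PDA cannot compare two arbitrary halves symbol by symbol; CFL pumping on a^p b^p a^p b^p fails

The CFL pumping lemma is "stronger" in that it can prove non-membership
in the larger class of context-free languages.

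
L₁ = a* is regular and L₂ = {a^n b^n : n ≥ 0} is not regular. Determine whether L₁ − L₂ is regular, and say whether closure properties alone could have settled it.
Yes — L₁ − L₂ is regular.

The only string of a* that lies in {a^n b^n} is ε, so L₁ − L₂ = a* − {ε} = a⁺ = aa*, which is regular.

Note that the bare facts "L₁ regular, L₂ non-regular" do not settle the question by themselves: the closure of regular languages under ∪, ∩, complement and difference applies only when BOTH operands are regular. With a non-regular operand the result can come out regular or non-regular depending on the specific languages, so one has to work out L₁ − L₂ for this particular pair, as above.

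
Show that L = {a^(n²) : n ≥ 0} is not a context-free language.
Assume for contradiction that L is context-free, and let p ≥ 1 be the pumping length given by the pumping lemma for CFLs.
Choose s = a^(p²). Then s ∈ L and |s| = p² ≥ p.
By the CFL pumping lemma, s = uvxyz for some u, v, x, y, z with |vxy| ≤ p, |vy| ≥ 1, and uv^i xy^i z ∈ L for every i ≥ 0.
All symbols are a's, so only lengths matter: let k = |vy|, with 1 ≤ k ≤ |vxy| ≤ p.

Take i = 2: |uv²xy²z| = p² + k, and p² < p² + k ≤ p² + p < (p + 1)².
So the length lies strictly between consecutive squares and is not a perfect square; uv²xy²z ∉ L.

This contradicts the CFL pumping lemma, which requires uv^i xy^i z ∈ L for all i ≥ 0.
Hence L = {a^(n²) : n ≥ 0} is not context-free. ∎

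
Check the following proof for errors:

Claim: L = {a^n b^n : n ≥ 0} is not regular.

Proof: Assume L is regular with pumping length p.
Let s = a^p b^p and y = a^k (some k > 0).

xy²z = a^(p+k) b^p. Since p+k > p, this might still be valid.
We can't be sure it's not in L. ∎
The proof is INCORRECT.

Error: The conclusion is wrong.
xy²z = a^(p+k) b^p is definitely NOT in L because the number of a's (p+k) ≠ number of b's (p).
The proof incorrectly doubts what is actually a valid contradiction.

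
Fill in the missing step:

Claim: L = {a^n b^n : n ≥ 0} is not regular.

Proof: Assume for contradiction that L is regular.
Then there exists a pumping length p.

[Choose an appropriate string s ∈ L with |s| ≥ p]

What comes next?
s = a^p b^p

This string is in L (has equal a's and b's) and has length 2p ≥ p.
Any decomposition xyz with |xy| ≤ p means y consists only of a's,
so pumping will unbalance the counts.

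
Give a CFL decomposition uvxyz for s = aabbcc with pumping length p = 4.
u='a', v='a', x='bb', y='c', z='c'

For s = aabbcc with pumping length p = 4:

One valid decomposition:
- u = 'a'
- v = 'a'
- x = 'bb'
- y = 'c'
- z = 'c'

Verification:
- uvxyz = 'a' + 'a' + 'bb' + 'c' + 'c' = aabbcc ✓
- |vxy| = |'abbc'| = 4 ≤ 4 ✓
- |vy| = |'ac'| = 2 > 0 ✓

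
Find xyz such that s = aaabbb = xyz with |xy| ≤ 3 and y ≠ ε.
x = '', y = 'a', z = 'aabbb'

For s = aaabbb and p = 3, one valid decomposition is:
- x = '' (length 0)
- y = 'a' (length 1)
- z = 'aabbb' (length 5)

Verification:
- xyz = '' + 'a' + 'aabbb' = aaabbb ✓
- |xy| = 1 ≤ 3 ✓
- |y| = 1 > 0 ✓

All pumping lemma constraints are satisfied.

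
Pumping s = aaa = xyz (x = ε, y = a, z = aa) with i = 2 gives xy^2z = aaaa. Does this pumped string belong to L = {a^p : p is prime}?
No

xy²z = ε · aa · aa = aaaa.
aaaa has length 4 = 2 × 2, which is not prime, so it is not in L.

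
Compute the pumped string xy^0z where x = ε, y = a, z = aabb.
aabb

Given x = '', y = 'a', z = 'aabb' and i = 0:

xy^0z = x + y·y·...·y (0 times) + z
       = '' + 'a'^0 + 'aabb'
       = '' + '' + 'aabb'
       = 'aabb'

The pumped string is 'aabb' with length 4.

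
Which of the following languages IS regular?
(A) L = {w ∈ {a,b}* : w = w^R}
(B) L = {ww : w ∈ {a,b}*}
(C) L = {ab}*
(C) {ab}*

(C) L = {ab}* is regular.

This can be recognized by a finite automaton (DFA/NFA).
Regular expressions like {ab}* define regular languages.

The other choices are not regular:
- {ww : w ∈ {a,b}*}: After pumping, the two halves no longer match
- {w ∈ {a,b}* : w = w^R}: After pumping, the string is no longer symmetric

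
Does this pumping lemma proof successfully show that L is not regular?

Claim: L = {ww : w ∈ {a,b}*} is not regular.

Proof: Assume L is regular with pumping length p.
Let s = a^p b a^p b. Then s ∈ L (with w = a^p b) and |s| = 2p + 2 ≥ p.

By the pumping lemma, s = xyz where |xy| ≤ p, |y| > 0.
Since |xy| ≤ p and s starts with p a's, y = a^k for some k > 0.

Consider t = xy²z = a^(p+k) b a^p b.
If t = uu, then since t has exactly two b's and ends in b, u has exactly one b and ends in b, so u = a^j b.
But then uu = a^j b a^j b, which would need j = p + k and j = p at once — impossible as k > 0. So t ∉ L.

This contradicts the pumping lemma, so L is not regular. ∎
The proof is correct.

This proof is valid because:
1. s = a^p b a^p b is in L and is chosen in terms of p, so |s| ≥ p holds for every p
2. The decomposition analysis is correct: |xy| ≤ p forces y to lie inside the leading a's
3. The contradiction is valid: the argument shows a^(p+k) b a^p b cannot be split into two equal halves
4. The conclusion follows logically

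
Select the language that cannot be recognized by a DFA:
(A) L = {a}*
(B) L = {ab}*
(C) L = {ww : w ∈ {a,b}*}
(C) {ww : w ∈ {a,b}*}

(C) L = {ww : w ∈ {a,b}*} is NOT regular.

The pumping lemma can be used to prove this:
After pumping, the two halves no longer match

The other languages are regular because they can be recognized by finite automata.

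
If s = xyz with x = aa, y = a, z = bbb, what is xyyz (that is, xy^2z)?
aaaabbb

Given x = 'aa', y = 'a', z = 'bbb' and i = 2:

xy^2z = x + y·y·...·y (2 times) + z
       = 'aa' + 'a'^2 + 'bbb'
       = 'aa' + 'aa' + 'bbb'
       = 'aaaabbb'

The pumped string is 'aaaabbb' with length 7.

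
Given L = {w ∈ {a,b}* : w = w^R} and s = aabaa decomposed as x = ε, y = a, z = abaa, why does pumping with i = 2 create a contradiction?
xy²z = aaabaa ∉ L

Pumping with i = 2 replaces y = a by y² = aa:
- Original: s = xyz = aabaa; aabaa reversed is aabaa, the same string, so it is a palindrome and is in L
- Pumped: xy²z = ε · aa · abaa = aaabaa
- aaabaa reversed is aabaaa ≠ aaabaa, so it is not a palindrome and is not in L

The pumping lemma would require xy²z ∈ L, so this decomposition yields a contradiction.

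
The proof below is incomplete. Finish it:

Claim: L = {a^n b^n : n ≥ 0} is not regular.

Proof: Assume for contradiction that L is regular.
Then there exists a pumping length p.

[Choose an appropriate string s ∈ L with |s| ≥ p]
s = a^p b^p

This string is in L (has equal a's and b's) and has length 2p ≥ p.
Any decomposition xyz with |xy| ≤ p means y consists only of a's,
so pumping will unbalance the counts.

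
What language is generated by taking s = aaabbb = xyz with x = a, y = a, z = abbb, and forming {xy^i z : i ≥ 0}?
{xy^i z : i ≥ 0} = {a^(2+i) b^3 : i ≥ 0} = {aabbb, aaabbb, aaaabbb, ...}

With x = a, y = a, z = abbb: Starting with aaabbb and pumping the second 'a', we get strings with 2+i a's followed by 3 b's for i = 0, 1, 2, ...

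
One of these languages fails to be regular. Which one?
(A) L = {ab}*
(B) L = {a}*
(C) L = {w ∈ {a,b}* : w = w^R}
(C) {w ∈ {a,b}* : w = w^R}

(C) L = {w ∈ {a,b}* : w = w^R} is NOT regular.

The pumping lemma can be used to prove this:
After pumping, the string is no longer symmetric

The other languages are regular because they can be recognized by finite automata.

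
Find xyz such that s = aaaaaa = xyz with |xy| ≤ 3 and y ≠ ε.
x = 'aa', y = 'a', z = 'aaa'

For s = aaaaaa and p = 3, one valid decomposition is:
- x = 'aa' (length 2)
- y = 'a' (length 1)
- z = 'aaa' (length 3)

Verification:
- xyz = 'aa' + 'a' + 'aaa' = aaaaaa ✓
- |xy| = 3 ≤ 3 ✓
- |y| = 1 > 0 ✓

All pumping lemma constraints are satisfied.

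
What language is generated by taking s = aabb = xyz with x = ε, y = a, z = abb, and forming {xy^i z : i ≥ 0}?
{xy^i z : i ≥ 0} = {a^(i+1) b^2 : i ≥ 0} = {abb, aabb, aaabb, ...}

With x = ε, y = a, z = abb: Starting with aabb and pumping the first 'a' (z = abb keeps the second 'a'), we get strings with i+1 a's followed by 2 b's for i = 0, 1, 2, ...; note bb is not produced because z always contributes one a.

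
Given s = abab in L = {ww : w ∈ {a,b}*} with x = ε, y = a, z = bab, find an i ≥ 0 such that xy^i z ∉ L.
i = 2

xy²z = ε · aa · bab = aabab; aabab has odd length 5, so it cannot be written as ww and is not in L.
(Other choices also work, e.g. i = 0, 3; only i = 1 is guaranteed to stay in L since xy¹z = s.)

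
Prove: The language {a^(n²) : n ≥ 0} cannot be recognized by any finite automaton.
Assume for contradiction that L is regular, and let p ≥ 1 be the pumping length given by the pumping lemma.
Choose s = a^(p²). Then s ∈ L and |s| = p² ≥ p.
By the pumping lemma, s = xyz for some x, y, z with |xy| ≤ p, |y| ≥ 1, and xy^i z ∈ L for every i ≥ 0.
Here y = a^k for some k with 1 ≤ k ≤ |xy| ≤ p.

Take i = 2: |xy²z| = p² + k.
Now p² < p² + k ≤ p² + p < p² + 2p + 1 = (p + 1)².
So |xy²z| lies strictly between the consecutive squares p² and (p + 1)², hence is not a perfect square, and xy²z ∉ L.

This contradicts the pumping lemma, which requires xy^i z ∈ L for all i ≥ 0.
Hence L = {a^(n²) : n ≥ 0} is not regular. ∎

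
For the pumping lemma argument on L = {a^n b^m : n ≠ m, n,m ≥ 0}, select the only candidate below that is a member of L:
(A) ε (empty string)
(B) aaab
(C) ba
(B) aaab

The pumping lemma is applied to a string s that lies in L, so first check membership of each option:
- (A) ε = a^0 b^0 has n = m = 0, so it is not in L ✗
- (B) aaab = a^3 b^1 with 3 ≠ 1, so it is in L ✓
- (C) ba has an a after a b, so it is not of the form a^n b^m and is not in L ✗

Only (B) aaab is in L, so it is the only candidate that could play the role of s.
(In a complete proof one picks s in terms of the pumping length p so that |s| ≥ p is guaranteed; a fixed string like aaab illustrates the shape of such an s.)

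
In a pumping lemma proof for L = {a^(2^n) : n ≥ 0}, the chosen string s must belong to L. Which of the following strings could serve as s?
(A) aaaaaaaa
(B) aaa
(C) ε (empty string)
(A) aaaaaaaa

The pumping lemma is applied to a string s that lies in L, so first check membership of each option:
- (A) aaaaaaaa has length 8 = 2^3, so it is in L ✓
- (B) aaa has length 3, strictly between 2^1 = 2 and 2^2 = 4, so it is not in L ✗
- (C) ε has length 0, which is not a power of 2, so it is not in L ✗

Only (A) aaaaaaaa is in L, so it is the only candidate that could play the role of s.
(In a complete proof one picks s in terms of the pumping length p so that |s| ≥ p is guaranteed; a fixed string like aaaaaaaa illustrates the shape of such an s.)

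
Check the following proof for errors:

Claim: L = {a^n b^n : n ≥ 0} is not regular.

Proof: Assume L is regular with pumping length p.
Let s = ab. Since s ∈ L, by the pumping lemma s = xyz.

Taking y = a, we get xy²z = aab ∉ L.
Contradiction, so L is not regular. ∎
The proof is INCORRECT.

Error: The string s = ab may be shorter than p.
The pumping lemma only applies to strings with |s| ≥ p, and p is not under our control.
We must choose s in terms of p, e.g. s = a^p b^p, to ensure |s| ≥ p.
(The proof also fixes one particular y; a valid argument must handle every decomposition with |xy| ≤ p and |y| ≥ 1 — for s = a^p b^p this forces y = a^k, and then xy²z = a^(p+k) b^p ∉ L.)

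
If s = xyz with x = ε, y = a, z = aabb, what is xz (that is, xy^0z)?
aabb

Given x = '', y = 'a', z = 'aabb' and i = 0:

xy^0z = x + y·y·...·y (0 times) + z
       = '' + 'a'^0 + 'aabb'
       = '' + '' + 'aabb'
       = 'aabb'

The pumped string is 'aabb' with length 4.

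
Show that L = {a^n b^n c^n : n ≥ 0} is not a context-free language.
Assume for contradiction that L is context-free, and let p ≥ 1 be the pumping length given by the pumping lemma for CFLs.
Choose s = a^p b^p c^p. Then s ∈ L and |s| = 3p ≥ p.
By the CFL pumping lemma, s = uvxyz for some u, v, x, y, z with |vxy| ≤ p, |vy| ≥ 1, and uv^i xy^i z ∈ L for every i ≥ 0.

Because |vxy| ≤ p, the window vxy cannot contain both an a and a c: any substring of s containing both must include the entire block b^p plus at least one a and one c, so it has length ≥ p + 2 > p.
Hence at least one of the letters a, c does not occur in vy at all.

Take i = 0: the string uxz is obtained from s by deleting |vy| ≥ 1 symbols, so |uxz| = 3p − |vy| < 3p.
But the letter (a or c) that does not occur in vy still occurs exactly p times in uxz. Every string of L with exactly p copies of some letter is a^p b^p c^p, of length 3p. Since |uxz| < 3p, uxz ∉ L.

This contradicts the CFL pumping lemma, which requires uv^i xy^i z ∈ L for all i ≥ 0.
Hence L = {a^n b^n c^n : n ≥ 0} is not context-free. ∎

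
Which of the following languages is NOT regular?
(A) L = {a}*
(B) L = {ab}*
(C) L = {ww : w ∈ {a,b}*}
(C) {ww : w ∈ {a,b}*}

(C) L = {ww : w ∈ {a,b}*} is NOT regular.

The pumping lemma can be used to prove this:
After pumping, the two halves no longer match

The other languages are regular because they can be recognized by finite automata.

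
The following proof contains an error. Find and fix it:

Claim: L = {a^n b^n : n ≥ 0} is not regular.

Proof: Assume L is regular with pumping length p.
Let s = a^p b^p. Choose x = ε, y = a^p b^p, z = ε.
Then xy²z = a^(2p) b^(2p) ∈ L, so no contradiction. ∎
Error: The decomposition violates |xy| ≤ p. With y = a^p b^p, |xy| = |y| = 2p > p. (The proof also miscomputes xy²z, which would be a^p b^p a^p b^p rather than a^(2p) b^(2p), and it wrongly treats one harmless decomposition as settling the matter — the prover does not get to choose the decomposition.)

Correction: The pumping lemma requires |xy| ≤ p, and the argument must handle every decomposition satisfying |xy| ≤ p, |y| ≥ 1. Since s starts with p a's, any such y consists only of a's, say y = a^k with k ≥ 1. Then xy²z = a^(p+k) b^p has unequal numbers of a's and b's, so xy²z ∉ L — the required contradiction.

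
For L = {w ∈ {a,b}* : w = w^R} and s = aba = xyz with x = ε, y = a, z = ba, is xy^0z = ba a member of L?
No

xy⁰z = ε · ε · ba = ba.
ba reversed is ab ≠ ba, so it is not a palindrome and is not in L.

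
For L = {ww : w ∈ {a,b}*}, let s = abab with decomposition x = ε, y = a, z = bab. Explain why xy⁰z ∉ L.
xy⁰z = bab ∉ L

Pumping with i = 0 replaces y = a by y⁰ = ε:
- Original: s = xyz = abab; abab splits into halves ab · ab, which are equal, so it is in L (w = ab)
- Pumped: xy⁰z = ε · ε · bab = bab
- bab has odd length 3, so it cannot be written as ww and is not in L

The pumping lemma would require xy⁰z ∈ L, so this decomposition yields a contradiction.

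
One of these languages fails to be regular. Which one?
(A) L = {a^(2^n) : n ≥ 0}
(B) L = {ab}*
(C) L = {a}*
(A) {a^(2^n) : n ≥ 0}

(A) L = {a^(2^n) : n ≥ 0} is NOT regular.

The pumping lemma can be used to prove this:
After pumping, length is no longer a power of 2

The other languages are regular because they can be recognized by finite automata.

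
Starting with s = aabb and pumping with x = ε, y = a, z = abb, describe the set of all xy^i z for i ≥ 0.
{xy^i z : i ≥ 0} = {a^(i+1) b^2 : i ≥ 0} = {abb, aabb, aaabb, ...}

With x = ε, y = a, z = abb: Starting with aabb and pumping the first 'a' (z = abb keeps the second 'a'), we get strings with i+1 a's followed by 2 b's for i = 0, 1, 2, ...; note bb is not produced because z always contributes one a.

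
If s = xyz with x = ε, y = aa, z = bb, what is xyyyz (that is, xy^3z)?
aaaaaabb

Given x = '', y = 'aa', z = 'bb' and i = 3:

xy^3z = x + y·y·...·y (3 times) + z
       = '' + 'aa'^3 + 'bb'
       = '' + 'aaaaaa' + 'bb'
       = 'aaaaaabb'

The pumped string is 'aaaaaabb' with length 8.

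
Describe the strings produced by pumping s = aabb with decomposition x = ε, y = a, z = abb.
{xy^i z : i ≥ 0} = {a^(i+1) b^2 : i ≥ 0} = {abb, aabb, aaabb, ...}

With x = ε, y = a, z = abb: Starting with aabb and pumping the first 'a' (z = abb keeps the second 'a'), we get strings with i+1 a's followed by 2 b's for i = 0, 1, 2, ...; note bb is not produced because z always contributes one a.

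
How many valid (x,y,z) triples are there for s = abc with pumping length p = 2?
3

For s = 'abc' with pumping length p = 2:

Constraints: |xy| ≤ 2, |y| > 0

Valid decompositions (|xy| ≤ p, |y| ≥ 1):
  • x='', y='a', z='bc'
  • x='a', y='b', z='c'
  • x='', y='ab', z='c'

Total count: 3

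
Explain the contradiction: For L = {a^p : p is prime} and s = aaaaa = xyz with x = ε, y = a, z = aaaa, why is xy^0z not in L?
xy⁰z = aaaa ∉ L

Pumping with i = 0 replaces y = a by y⁰ = ε:
- Original: s = xyz = aaaaa; aaaaa has length 5, which is prime, so it is in L
- Pumped: xy⁰z = ε · ε · aaaa = aaaa
- aaaa has length 4 = 2 × 2, which is not prime, so it is not in L

The pumping lemma would require xy⁰z ∈ L, so this decomposition yields a contradiction.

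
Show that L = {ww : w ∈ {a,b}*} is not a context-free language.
Assume for contradiction that L is context-free, and let p ≥ 1 be the pumping length given by the pumping lemma for CFLs.
Choose s = a^p b^p a^p b^p. Then s ∈ L (take w = a^p b^p) and |s| = 4p ≥ p.
By the CFL pumping lemma, s = uvxyz for some u, v, x, y, z with |vxy| ≤ p, |vy| ≥ 1, and uv^i xy^i z ∈ L for every i ≥ 0.

Write s as four blocks A₁ B₁ A₂ B₂ with A₁ = A₂ = a^p and B₁ = B₂ = b^p. Since |vxy| ≤ p, the window vxy lies inside at most two adjacent blocks. Take i = 0 and let t = uxz, so |t| = 4p − |vy| with 1 ≤ |vy| ≤ p. If |t| is odd, t ∉ L immediately, so assume |vy| is even (hence |vy| ≥ 2) and |t|/2 = 2p − |vy|/2, which satisfies p ≤ |t|/2 ≤ 2p − 1.

Case 1 (vxy inside A₁B₁): t = a^(p−j) b^(p−l) a^p b^p with j + l = |vy|. The second half of t has length < 2p, so it is a suffix of the trailing a^p b^p and ends in b; the first half is a^(p−j) b^(p−l) a^((j+l)/2), which ends in a because (j+l)/2 ≥ 1. The halves differ, so t ∉ L.

Case 2 (vxy inside B₁A₂, straddling the middle): t = a^p b^(p−j) a^(p−l) b^p with j + l = |vy|. If t = ww, then w is a prefix of t of length ≥ p, so w begins with a^p; and w is a suffix of t of length ≥ p, so w ends with b^p. That forces |w| ≥ 2p, contradicting |w| = |t|/2 ≤ 2p − 1. So t ∉ L.

Case 3 (vxy inside A₂B₂): t = a^p b^p a^(p−j) b^(p−l) with j + l = |vy|. The first half of t is a prefix of a^p b^p, so it begins with a; the second half is b^((j+l)/2) a^(p−j) b^(p−l), which begins with b. The halves differ, so t ∉ L.

In every case uv⁰xy⁰z = uxz ∉ L.

This contradicts the CFL pumping lemma, which requires uv^i xy^i z ∈ L for all i ≥ 0.
Hence L = {ww : w ∈ {a,b}*} is not context-free. ∎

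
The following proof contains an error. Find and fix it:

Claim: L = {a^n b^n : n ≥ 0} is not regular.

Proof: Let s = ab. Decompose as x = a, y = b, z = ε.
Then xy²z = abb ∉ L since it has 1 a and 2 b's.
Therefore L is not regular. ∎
Error: The string s = ab might be shorter than the pumping length p.

Correction: Choose s = a^p b^p to ensure |s| ≥ p. Also, the decomposition is wrong: with |xy| ≤ p, y cannot include b's when s starts with p a's.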